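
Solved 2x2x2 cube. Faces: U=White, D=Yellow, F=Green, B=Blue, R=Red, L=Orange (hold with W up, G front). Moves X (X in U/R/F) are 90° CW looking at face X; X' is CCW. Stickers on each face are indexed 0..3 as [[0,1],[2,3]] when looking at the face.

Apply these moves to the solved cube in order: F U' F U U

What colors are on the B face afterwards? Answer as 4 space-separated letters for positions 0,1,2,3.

Answer: G O B B

Derivation:
After move 1 (F): F=GGGG U=WWOO R=WRWR D=RRYY L=OYOY
After move 2 (U'): U=WOWO F=OYGG R=GGWR B=WRBB L=BBOY
After move 3 (F): F=GOGY U=WOYB R=WGOR D=WGYY L=BROR
After move 4 (U): U=YWBO F=WGGY R=WROR B=BRBB L=GOOR
After move 5 (U): U=BYOW F=WRGY R=BROR B=GOBB L=WGOR
Query: B face = GOBB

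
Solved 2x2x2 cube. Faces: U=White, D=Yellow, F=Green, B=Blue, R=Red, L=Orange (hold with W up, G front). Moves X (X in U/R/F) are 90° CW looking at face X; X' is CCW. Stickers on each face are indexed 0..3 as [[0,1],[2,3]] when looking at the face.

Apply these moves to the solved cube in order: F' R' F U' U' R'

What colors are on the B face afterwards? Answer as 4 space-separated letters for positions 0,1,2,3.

After move 1 (F'): F=GGGG U=WWRR R=YRYR D=OOYY L=OWOW
After move 2 (R'): R=RRYY U=WBRB F=GWGR D=OGYG B=YBOB
After move 3 (F): F=GGRW U=WBWW R=RRBY D=YRYG L=OOOG
After move 4 (U'): U=BWWW F=OORW R=GGBY B=RROB L=YBOG
After move 5 (U'): U=WWBW F=YBRW R=OOBY B=GGOB L=RROG
After move 6 (R'): R=OYOB U=WOBG F=YWRW D=YBYW B=GGRB
Query: B face = GGRB

Answer: G G R B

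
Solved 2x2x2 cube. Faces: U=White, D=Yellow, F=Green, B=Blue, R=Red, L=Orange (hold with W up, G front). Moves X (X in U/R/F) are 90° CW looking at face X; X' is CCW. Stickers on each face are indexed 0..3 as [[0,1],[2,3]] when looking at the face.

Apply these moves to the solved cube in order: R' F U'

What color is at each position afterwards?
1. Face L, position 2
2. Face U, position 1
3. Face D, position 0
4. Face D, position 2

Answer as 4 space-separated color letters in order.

After move 1 (R'): R=RRRR U=WBWB F=GWGW D=YGYG B=YBYB
After move 2 (F): F=GGWW U=WBOO R=WRBR D=RRYG L=OYOG
After move 3 (U'): U=BOWO F=OYWW R=GGBR B=WRYB L=YBOG
Query 1: L[2] = O
Query 2: U[1] = O
Query 3: D[0] = R
Query 4: D[2] = Y

Answer: O O R Y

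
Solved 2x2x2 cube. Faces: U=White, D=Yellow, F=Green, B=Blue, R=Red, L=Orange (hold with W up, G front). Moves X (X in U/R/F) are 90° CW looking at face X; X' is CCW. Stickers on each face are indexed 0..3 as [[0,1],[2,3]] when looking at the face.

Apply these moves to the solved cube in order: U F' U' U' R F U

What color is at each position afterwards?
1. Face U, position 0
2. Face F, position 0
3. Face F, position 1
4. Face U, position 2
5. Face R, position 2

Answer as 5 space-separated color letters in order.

Answer: W W G B G

Derivation:
After move 1 (U): U=WWWW F=RRGG R=BBRR B=OOBB L=GGOO
After move 2 (F'): F=RGRG U=WWBR R=YBYR D=GOYY L=GWOW
After move 3 (U'): U=WRWB F=GWRG R=RGYR B=YBBB L=OOOW
After move 4 (U'): U=RBWW F=OORG R=GWYR B=RGBB L=YBOW
After move 5 (R): R=YGRW U=ROWG F=OORY D=GBYR B=WGBB
After move 6 (F): F=ROYO U=ROWB R=WGGW D=RYYR L=YGOB
After move 7 (U): U=WRBO F=WGYO R=WGGW B=YGBB L=ROOB
Query 1: U[0] = W
Query 2: F[0] = W
Query 3: F[1] = G
Query 4: U[2] = B
Query 5: R[2] = G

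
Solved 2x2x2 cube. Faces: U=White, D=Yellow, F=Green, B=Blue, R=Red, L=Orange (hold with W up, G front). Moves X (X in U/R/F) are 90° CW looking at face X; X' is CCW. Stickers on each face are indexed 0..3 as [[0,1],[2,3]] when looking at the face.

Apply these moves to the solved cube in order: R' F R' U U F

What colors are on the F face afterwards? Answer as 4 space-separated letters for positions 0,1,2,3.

After move 1 (R'): R=RRRR U=WBWB F=GWGW D=YGYG B=YBYB
After move 2 (F): F=GGWW U=WBOO R=WRBR D=RRYG L=OYOG
After move 3 (R'): R=RRWB U=WYOY F=GBWO D=RGYW B=GBRB
After move 4 (U): U=OWYY F=RRWO R=GBWB B=OYRB L=GBOG
After move 5 (U): U=YOYW F=GBWO R=OYWB B=GBRB L=RROG
After move 6 (F): F=WGOB U=YOGR R=YYWB D=WOYW L=RROG
Query: F face = WGOB

Answer: W G O B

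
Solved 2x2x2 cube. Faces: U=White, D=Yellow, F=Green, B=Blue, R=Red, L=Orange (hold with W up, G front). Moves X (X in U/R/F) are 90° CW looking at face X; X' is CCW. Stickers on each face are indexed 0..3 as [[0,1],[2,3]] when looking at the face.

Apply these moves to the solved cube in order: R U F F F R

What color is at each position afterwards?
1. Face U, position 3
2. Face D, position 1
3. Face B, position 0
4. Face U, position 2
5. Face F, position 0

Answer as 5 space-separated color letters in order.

After move 1 (R): R=RRRR U=WGWG F=GYGY D=YBYB B=WBWB
After move 2 (U): U=WWGG F=RRGY R=WBRR B=OOWB L=GYOO
After move 3 (F): F=GRYR U=WWOY R=GBGR D=RWYB L=GYOB
After move 4 (F): F=YGRR U=WWBY R=OBYR D=GGYB L=GROW
After move 5 (F): F=RYRG U=WWWR R=BBYR D=YOYB L=GGOG
After move 6 (R): R=YBRB U=WYWG F=RORB D=YWYO B=ROWB
Query 1: U[3] = G
Query 2: D[1] = W
Query 3: B[0] = R
Query 4: U[2] = W
Query 5: F[0] = R

Answer: G W R W R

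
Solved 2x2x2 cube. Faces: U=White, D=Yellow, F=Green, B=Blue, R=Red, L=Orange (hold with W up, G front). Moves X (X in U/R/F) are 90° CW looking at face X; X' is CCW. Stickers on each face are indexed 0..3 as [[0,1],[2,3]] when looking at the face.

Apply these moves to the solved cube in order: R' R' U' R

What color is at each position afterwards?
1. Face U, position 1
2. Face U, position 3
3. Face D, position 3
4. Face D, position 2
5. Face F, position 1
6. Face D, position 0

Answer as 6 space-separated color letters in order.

After move 1 (R'): R=RRRR U=WBWB F=GWGW D=YGYG B=YBYB
After move 2 (R'): R=RRRR U=WYWY F=GBGB D=YWYW B=GBGB
After move 3 (U'): U=YYWW F=OOGB R=GBRR B=RRGB L=GBOO
After move 4 (R): R=RGRB U=YOWB F=OWGW D=YGYR B=WRYB
Query 1: U[1] = O
Query 2: U[3] = B
Query 3: D[3] = R
Query 4: D[2] = Y
Query 5: F[1] = W
Query 6: D[0] = Y

Answer: O B R Y W Y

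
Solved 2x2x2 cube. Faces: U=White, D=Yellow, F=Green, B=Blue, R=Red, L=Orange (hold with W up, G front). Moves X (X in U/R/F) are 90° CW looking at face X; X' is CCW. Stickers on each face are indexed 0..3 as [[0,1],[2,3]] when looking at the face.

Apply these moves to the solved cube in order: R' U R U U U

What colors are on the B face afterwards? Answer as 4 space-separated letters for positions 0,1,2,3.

Answer: R Y W B

Derivation:
After move 1 (R'): R=RRRR U=WBWB F=GWGW D=YGYG B=YBYB
After move 2 (U): U=WWBB F=RRGW R=YBRR B=OOYB L=GWOO
After move 3 (R): R=RYRB U=WRBW F=RGGG D=YYYO B=BOWB
After move 4 (U): U=BWWR F=RYGG R=BORB B=GWWB L=RGOO
After move 5 (U): U=WBRW F=BOGG R=GWRB B=RGWB L=RYOO
After move 6 (U): U=RWWB F=GWGG R=RGRB B=RYWB L=BOOO
Query: B face = RYWB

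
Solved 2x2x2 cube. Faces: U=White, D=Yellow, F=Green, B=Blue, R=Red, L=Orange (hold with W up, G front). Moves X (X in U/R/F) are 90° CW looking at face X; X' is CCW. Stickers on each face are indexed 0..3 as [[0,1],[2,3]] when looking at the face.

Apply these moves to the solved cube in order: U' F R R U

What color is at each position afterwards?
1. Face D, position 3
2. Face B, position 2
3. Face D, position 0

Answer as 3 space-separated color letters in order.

Answer: B O R

Derivation:
After move 1 (U'): U=WWWW F=OOGG R=GGRR B=RRBB L=BBOO
After move 2 (F): F=GOGO U=WWOB R=WGWR D=RGYY L=BYOY
After move 3 (R): R=WWRG U=WOOO F=GGGY D=RBYR B=BRWB
After move 4 (R): R=RWGW U=WGOY F=GBGR D=RWYB B=OROB
After move 5 (U): U=OWYG F=RWGR R=ORGW B=BYOB L=GBOY
Query 1: D[3] = B
Query 2: B[2] = O
Query 3: D[0] = R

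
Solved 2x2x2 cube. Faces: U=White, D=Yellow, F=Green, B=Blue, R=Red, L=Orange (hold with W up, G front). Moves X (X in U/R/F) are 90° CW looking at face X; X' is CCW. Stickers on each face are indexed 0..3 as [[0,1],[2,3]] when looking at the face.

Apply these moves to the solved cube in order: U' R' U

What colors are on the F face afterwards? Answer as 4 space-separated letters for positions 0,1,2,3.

After move 1 (U'): U=WWWW F=OOGG R=GGRR B=RRBB L=BBOO
After move 2 (R'): R=GRGR U=WBWR F=OWGW D=YOYG B=YRYB
After move 3 (U): U=WWRB F=GRGW R=YRGR B=BBYB L=OWOO
Query: F face = GRGW

Answer: G R G W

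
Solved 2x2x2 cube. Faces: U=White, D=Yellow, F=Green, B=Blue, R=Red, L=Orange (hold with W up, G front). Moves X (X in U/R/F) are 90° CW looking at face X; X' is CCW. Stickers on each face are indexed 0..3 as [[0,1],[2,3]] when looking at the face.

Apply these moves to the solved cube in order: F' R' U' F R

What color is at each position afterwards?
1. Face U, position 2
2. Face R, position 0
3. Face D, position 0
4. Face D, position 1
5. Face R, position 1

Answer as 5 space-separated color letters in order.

Answer: W R Y O W

Derivation:
After move 1 (F'): F=GGGG U=WWRR R=YRYR D=OOYY L=OWOW
After move 2 (R'): R=RRYY U=WBRB F=GWGR D=OGYG B=YBOB
After move 3 (U'): U=BBWR F=OWGR R=GWYY B=RROB L=YBOW
After move 4 (F): F=GORW U=BBWB R=WWRY D=YGYG L=YOOG
After move 5 (R): R=RWYW U=BOWW F=GGRG D=YOYR B=BRBB
Query 1: U[2] = W
Query 2: R[0] = R
Query 3: D[0] = Y
Query 4: D[1] = O
Query 5: R[1] = W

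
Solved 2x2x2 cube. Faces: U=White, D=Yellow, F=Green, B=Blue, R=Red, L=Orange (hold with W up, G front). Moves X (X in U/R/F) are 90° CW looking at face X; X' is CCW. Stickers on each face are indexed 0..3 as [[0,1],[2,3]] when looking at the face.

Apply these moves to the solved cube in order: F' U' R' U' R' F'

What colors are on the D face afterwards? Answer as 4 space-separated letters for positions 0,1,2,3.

After move 1 (F'): F=GGGG U=WWRR R=YRYR D=OOYY L=OWOW
After move 2 (U'): U=WRWR F=OWGG R=GGYR B=YRBB L=BBOW
After move 3 (R'): R=GRGY U=WBWY F=ORGR D=OWYG B=YROB
After move 4 (U'): U=BYWW F=BBGR R=ORGY B=GROB L=YROW
After move 5 (R'): R=RYOG U=BOWG F=BYGW D=OBYR B=GRWB
After move 6 (F'): F=YWBG U=BORO R=BYOG D=RWYR L=YGOW
Query: D face = RWYR

Answer: R W Y R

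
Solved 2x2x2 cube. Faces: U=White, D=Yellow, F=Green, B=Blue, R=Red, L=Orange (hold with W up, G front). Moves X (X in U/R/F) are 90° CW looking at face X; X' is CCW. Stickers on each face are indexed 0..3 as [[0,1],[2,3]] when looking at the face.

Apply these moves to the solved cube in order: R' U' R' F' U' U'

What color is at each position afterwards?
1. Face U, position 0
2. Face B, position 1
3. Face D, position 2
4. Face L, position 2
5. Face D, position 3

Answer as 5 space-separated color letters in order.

After move 1 (R'): R=RRRR U=WBWB F=GWGW D=YGYG B=YBYB
After move 2 (U'): U=BBWW F=OOGW R=GWRR B=RRYB L=YBOO
After move 3 (R'): R=WRGR U=BYWR F=OBGW D=YOYW B=GRGB
After move 4 (F'): F=BWOG U=BYWG R=ORYR D=BOYW L=YROW
After move 5 (U'): U=YGBW F=YROG R=BWYR B=ORGB L=GROW
After move 6 (U'): U=GWYB F=GROG R=YRYR B=BWGB L=OROW
Query 1: U[0] = G
Query 2: B[1] = W
Query 3: D[2] = Y
Query 4: L[2] = O
Query 5: D[3] = W

Answer: G W Y O W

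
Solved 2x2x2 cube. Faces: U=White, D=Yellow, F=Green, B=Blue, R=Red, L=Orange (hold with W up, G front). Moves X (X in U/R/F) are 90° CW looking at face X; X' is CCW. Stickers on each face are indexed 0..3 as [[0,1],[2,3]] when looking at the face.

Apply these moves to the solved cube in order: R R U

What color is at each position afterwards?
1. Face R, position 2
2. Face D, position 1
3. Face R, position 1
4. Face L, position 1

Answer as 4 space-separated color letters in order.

After move 1 (R): R=RRRR U=WGWG F=GYGY D=YBYB B=WBWB
After move 2 (R): R=RRRR U=WYWY F=GBGB D=YWYW B=GBGB
After move 3 (U): U=WWYY F=RRGB R=GBRR B=OOGB L=GBOO
Query 1: R[2] = R
Query 2: D[1] = W
Query 3: R[1] = B
Query 4: L[1] = B

Answer: R W B B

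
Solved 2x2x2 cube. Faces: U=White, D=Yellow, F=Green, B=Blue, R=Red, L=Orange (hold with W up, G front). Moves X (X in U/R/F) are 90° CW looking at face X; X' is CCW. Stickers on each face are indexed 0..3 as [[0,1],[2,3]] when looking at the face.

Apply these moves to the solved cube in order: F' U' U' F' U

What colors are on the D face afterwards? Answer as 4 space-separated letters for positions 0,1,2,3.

Answer: R W Y Y

Derivation:
After move 1 (F'): F=GGGG U=WWRR R=YRYR D=OOYY L=OWOW
After move 2 (U'): U=WRWR F=OWGG R=GGYR B=YRBB L=BBOW
After move 3 (U'): U=RRWW F=BBGG R=OWYR B=GGBB L=YROW
After move 4 (F'): F=BGBG U=RROY R=OWOR D=RWYY L=YWOW
After move 5 (U): U=ORYR F=OWBG R=GGOR B=YWBB L=BGOW
Query: D face = RWYY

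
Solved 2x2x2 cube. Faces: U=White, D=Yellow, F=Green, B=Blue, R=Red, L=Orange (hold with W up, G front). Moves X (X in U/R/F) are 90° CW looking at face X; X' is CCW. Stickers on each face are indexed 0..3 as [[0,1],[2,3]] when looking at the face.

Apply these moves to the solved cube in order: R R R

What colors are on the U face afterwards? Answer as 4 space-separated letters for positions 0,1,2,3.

Answer: W B W B

Derivation:
After move 1 (R): R=RRRR U=WGWG F=GYGY D=YBYB B=WBWB
After move 2 (R): R=RRRR U=WYWY F=GBGB D=YWYW B=GBGB
After move 3 (R): R=RRRR U=WBWB F=GWGW D=YGYG B=YBYB
Query: U face = WBWB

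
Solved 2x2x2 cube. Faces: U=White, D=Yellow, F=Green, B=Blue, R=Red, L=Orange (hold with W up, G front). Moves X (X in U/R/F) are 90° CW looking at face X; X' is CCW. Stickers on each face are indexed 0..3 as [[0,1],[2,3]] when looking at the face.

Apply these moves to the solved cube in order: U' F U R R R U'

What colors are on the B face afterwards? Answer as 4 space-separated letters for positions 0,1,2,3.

Answer: R R G B

Derivation:
After move 1 (U'): U=WWWW F=OOGG R=GGRR B=RRBB L=BBOO
After move 2 (F): F=GOGO U=WWOB R=WGWR D=RGYY L=BYOY
After move 3 (U): U=OWBW F=WGGO R=RRWR B=BYBB L=GOOY
After move 4 (R): R=WRRR U=OGBO F=WGGY D=RBYB B=WYWB
After move 5 (R): R=RWRR U=OGBY F=WBGB D=RWYW B=OYGB
After move 6 (R): R=RRRW U=OBBB F=WWGW D=RGYO B=YYGB
After move 7 (U'): U=BBOB F=GOGW R=WWRW B=RRGB L=YYOY
Query: B face = RRGB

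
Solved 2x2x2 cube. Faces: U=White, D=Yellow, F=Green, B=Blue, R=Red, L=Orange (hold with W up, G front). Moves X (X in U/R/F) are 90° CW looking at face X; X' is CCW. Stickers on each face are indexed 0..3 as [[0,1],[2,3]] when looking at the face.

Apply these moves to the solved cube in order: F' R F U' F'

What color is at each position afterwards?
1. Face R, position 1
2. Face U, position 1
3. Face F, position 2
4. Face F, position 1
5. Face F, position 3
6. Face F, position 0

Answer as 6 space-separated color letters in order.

After move 1 (F'): F=GGGG U=WWRR R=YRYR D=OOYY L=OWOW
After move 2 (R): R=YYRR U=WGRG F=GOGY D=OBYB B=RBWB
After move 3 (F): F=GGYO U=WGWW R=RYGR D=RYYB L=OOOB
After move 4 (U'): U=GWWW F=OOYO R=GGGR B=RYWB L=RBOB
After move 5 (F'): F=OOOY U=GWGG R=YGRR D=BBYB L=RWOW
Query 1: R[1] = G
Query 2: U[1] = W
Query 3: F[2] = O
Query 4: F[1] = O
Query 5: F[3] = Y
Query 6: F[0] = O

Answer: G W O O Y O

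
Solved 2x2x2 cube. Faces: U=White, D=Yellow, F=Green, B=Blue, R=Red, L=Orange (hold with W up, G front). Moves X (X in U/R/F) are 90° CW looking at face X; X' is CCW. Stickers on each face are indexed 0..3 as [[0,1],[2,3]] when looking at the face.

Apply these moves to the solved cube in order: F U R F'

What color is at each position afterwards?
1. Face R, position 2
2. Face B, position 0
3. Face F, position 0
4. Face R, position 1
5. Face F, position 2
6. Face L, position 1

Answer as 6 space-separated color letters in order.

Answer: R W R B W G

Derivation:
After move 1 (F): F=GGGG U=WWOO R=WRWR D=RRYY L=OYOY
After move 2 (U): U=OWOW F=WRGG R=BBWR B=OYBB L=GGOY
After move 3 (R): R=WBRB U=OROG F=WRGY D=RBYO B=WYWB
After move 4 (F'): F=RYWG U=ORWR R=BBRB D=GYYO L=GGOO
Query 1: R[2] = R
Query 2: B[0] = W
Query 3: F[0] = R
Query 4: R[1] = B
Query 5: F[2] = W
Query 6: L[1] = G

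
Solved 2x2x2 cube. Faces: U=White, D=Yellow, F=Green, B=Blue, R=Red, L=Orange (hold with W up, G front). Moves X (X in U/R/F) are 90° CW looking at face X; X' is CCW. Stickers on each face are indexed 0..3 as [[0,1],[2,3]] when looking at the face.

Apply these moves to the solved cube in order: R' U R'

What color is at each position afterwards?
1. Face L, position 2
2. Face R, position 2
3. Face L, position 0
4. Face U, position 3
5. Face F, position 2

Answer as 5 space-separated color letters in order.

After move 1 (R'): R=RRRR U=WBWB F=GWGW D=YGYG B=YBYB
After move 2 (U): U=WWBB F=RRGW R=YBRR B=OOYB L=GWOO
After move 3 (R'): R=BRYR U=WYBO F=RWGB D=YRYW B=GOGB
Query 1: L[2] = O
Query 2: R[2] = Y
Query 3: L[0] = G
Query 4: U[3] = O
Query 5: F[2] = G

Answer: O Y G O G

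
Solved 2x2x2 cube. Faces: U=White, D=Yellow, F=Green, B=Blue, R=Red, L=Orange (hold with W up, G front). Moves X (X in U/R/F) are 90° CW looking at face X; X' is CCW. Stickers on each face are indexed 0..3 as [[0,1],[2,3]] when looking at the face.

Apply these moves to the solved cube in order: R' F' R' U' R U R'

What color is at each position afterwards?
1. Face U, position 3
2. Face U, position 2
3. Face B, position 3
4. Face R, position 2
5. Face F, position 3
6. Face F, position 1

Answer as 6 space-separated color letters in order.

Answer: G R B R B Y

Derivation:
After move 1 (R'): R=RRRR U=WBWB F=GWGW D=YGYG B=YBYB
After move 2 (F'): F=WWGG U=WBRR R=GRYR D=OOYG L=OBOW
After move 3 (R'): R=RRGY U=WYRY F=WBGR D=OWYG B=GBOB
After move 4 (U'): U=YYWR F=OBGR R=WBGY B=RROB L=GBOW
After move 5 (R): R=GWYB U=YBWR F=OWGG D=OOYR B=RRYB
After move 6 (U): U=WYRB F=GWGG R=RRYB B=GBYB L=OWOW
After move 7 (R'): R=RBRY U=WYRG F=GYGB D=OWYG B=RBOB
Query 1: U[3] = G
Query 2: U[2] = R
Query 3: B[3] = B
Query 4: R[2] = R
Query 5: F[3] = B
Query 6: F[1] = Y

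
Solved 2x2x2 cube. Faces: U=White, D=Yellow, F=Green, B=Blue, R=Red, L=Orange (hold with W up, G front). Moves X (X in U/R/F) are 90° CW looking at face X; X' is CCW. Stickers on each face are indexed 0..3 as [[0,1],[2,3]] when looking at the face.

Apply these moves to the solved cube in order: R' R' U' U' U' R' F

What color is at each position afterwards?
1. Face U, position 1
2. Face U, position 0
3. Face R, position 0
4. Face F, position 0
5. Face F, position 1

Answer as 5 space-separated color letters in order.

After move 1 (R'): R=RRRR U=WBWB F=GWGW D=YGYG B=YBYB
After move 2 (R'): R=RRRR U=WYWY F=GBGB D=YWYW B=GBGB
After move 3 (U'): U=YYWW F=OOGB R=GBRR B=RRGB L=GBOO
After move 4 (U'): U=YWYW F=GBGB R=OORR B=GBGB L=RROO
After move 5 (U'): U=WWYY F=RRGB R=GBRR B=OOGB L=GBOO
After move 6 (R'): R=BRGR U=WGYO F=RWGY D=YRYB B=WOWB
After move 7 (F): F=GRYW U=WGOB R=YROR D=GBYB L=GYOR
Query 1: U[1] = G
Query 2: U[0] = W
Query 3: R[0] = Y
Query 4: F[0] = G
Query 5: F[1] = R

Answer: G W Y G R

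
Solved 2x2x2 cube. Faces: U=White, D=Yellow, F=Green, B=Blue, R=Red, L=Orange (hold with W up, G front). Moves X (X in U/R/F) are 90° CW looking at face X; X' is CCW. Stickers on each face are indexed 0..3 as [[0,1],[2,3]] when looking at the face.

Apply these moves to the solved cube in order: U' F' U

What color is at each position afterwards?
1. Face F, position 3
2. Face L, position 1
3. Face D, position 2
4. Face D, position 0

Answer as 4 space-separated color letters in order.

After move 1 (U'): U=WWWW F=OOGG R=GGRR B=RRBB L=BBOO
After move 2 (F'): F=OGOG U=WWGR R=YGYR D=BOYY L=BWOW
After move 3 (U): U=GWRW F=YGOG R=RRYR B=BWBB L=OGOW
Query 1: F[3] = G
Query 2: L[1] = G
Query 3: D[2] = Y
Query 4: D[0] = B

Answer: G G Y B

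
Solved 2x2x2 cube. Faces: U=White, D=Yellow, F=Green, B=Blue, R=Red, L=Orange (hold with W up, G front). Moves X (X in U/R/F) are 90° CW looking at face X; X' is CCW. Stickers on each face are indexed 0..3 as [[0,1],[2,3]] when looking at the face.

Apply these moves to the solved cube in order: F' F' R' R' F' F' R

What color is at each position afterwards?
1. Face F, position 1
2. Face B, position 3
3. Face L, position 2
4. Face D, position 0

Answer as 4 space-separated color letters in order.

After move 1 (F'): F=GGGG U=WWRR R=YRYR D=OOYY L=OWOW
After move 2 (F'): F=GGGG U=WWYY R=OROR D=WWYY L=OROR
After move 3 (R'): R=RROO U=WBYB F=GWGY D=WGYG B=YBWB
After move 4 (R'): R=RORO U=WWYY F=GBGB D=WWYY B=GBGB
After move 5 (F'): F=BBGG U=WWRR R=WOWO D=RRYY L=OYOY
After move 6 (F'): F=BGBG U=WWWW R=RORO D=YYYY L=OROR
After move 7 (R): R=RROO U=WGWG F=BYBY D=YGYG B=WBWB
Query 1: F[1] = Y
Query 2: B[3] = B
Query 3: L[2] = O
Query 4: D[0] = Y

Answer: Y B O Y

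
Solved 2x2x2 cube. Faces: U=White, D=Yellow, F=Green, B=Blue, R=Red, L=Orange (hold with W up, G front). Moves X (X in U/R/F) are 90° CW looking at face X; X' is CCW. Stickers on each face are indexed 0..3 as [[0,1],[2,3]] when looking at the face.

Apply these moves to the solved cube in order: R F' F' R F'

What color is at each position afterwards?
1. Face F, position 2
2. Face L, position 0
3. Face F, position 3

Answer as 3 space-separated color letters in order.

Answer: Y O Y

Derivation:
After move 1 (R): R=RRRR U=WGWG F=GYGY D=YBYB B=WBWB
After move 2 (F'): F=YYGG U=WGRR R=BRYR D=OOYB L=OGOW
After move 3 (F'): F=YGYG U=WGBY R=OROR D=GWYB L=OROR
After move 4 (R): R=OORR U=WGBG F=YWYB D=GWYW B=YBGB
After move 5 (F'): F=WBYY U=WGOR R=WOGR D=RRYW L=OGOB
Query 1: F[2] = Y
Query 2: L[0] = O
Query 3: F[3] = Y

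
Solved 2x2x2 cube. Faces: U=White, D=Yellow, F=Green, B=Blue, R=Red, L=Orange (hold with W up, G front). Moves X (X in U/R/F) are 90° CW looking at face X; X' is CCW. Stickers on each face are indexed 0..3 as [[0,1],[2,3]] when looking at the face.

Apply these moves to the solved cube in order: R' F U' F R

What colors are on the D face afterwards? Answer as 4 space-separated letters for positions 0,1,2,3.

After move 1 (R'): R=RRRR U=WBWB F=GWGW D=YGYG B=YBYB
After move 2 (F): F=GGWW U=WBOO R=WRBR D=RRYG L=OYOG
After move 3 (U'): U=BOWO F=OYWW R=GGBR B=WRYB L=YBOG
After move 4 (F): F=WOWY U=BOGB R=WGOR D=BGYG L=YROR
After move 5 (R): R=OWRG U=BOGY F=WGWG D=BYYW B=BROB
Query: D face = BYYW

Answer: B Y Y W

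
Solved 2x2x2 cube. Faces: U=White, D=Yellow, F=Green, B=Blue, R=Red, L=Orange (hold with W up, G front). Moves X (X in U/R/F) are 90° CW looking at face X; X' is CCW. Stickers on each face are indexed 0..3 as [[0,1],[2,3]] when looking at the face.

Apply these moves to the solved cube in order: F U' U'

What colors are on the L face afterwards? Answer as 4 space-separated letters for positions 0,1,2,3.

After move 1 (F): F=GGGG U=WWOO R=WRWR D=RRYY L=OYOY
After move 2 (U'): U=WOWO F=OYGG R=GGWR B=WRBB L=BBOY
After move 3 (U'): U=OOWW F=BBGG R=OYWR B=GGBB L=WROY
Query: L face = WROY

Answer: W R O Y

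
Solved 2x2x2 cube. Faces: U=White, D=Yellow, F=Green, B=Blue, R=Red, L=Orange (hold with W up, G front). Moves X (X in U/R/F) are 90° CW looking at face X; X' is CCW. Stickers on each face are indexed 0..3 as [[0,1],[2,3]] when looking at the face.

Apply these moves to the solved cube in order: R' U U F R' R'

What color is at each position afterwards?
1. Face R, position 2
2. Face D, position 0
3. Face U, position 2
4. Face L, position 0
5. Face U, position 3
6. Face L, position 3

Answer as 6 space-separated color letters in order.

After move 1 (R'): R=RRRR U=WBWB F=GWGW D=YGYG B=YBYB
After move 2 (U): U=WWBB F=RRGW R=YBRR B=OOYB L=GWOO
After move 3 (U): U=BWBW F=YBGW R=OORR B=GWYB L=RROO
After move 4 (F): F=GYWB U=BWOR R=BOWR D=ROYG L=RYOG
After move 5 (R'): R=ORBW U=BYOG F=GWWR D=RYYB B=GWOB
After move 6 (R'): R=RWOB U=BOOG F=GYWG D=RWYR B=BWYB
Query 1: R[2] = O
Query 2: D[0] = R
Query 3: U[2] = O
Query 4: L[0] = R
Query 5: U[3] = G
Query 6: L[3] = G

Answer: O R O R G G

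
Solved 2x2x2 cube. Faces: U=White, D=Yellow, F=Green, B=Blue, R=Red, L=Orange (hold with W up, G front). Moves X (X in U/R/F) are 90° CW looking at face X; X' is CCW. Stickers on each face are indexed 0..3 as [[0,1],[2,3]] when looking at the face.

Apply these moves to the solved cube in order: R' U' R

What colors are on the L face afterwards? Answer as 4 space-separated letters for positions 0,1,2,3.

After move 1 (R'): R=RRRR U=WBWB F=GWGW D=YGYG B=YBYB
After move 2 (U'): U=BBWW F=OOGW R=GWRR B=RRYB L=YBOO
After move 3 (R): R=RGRW U=BOWW F=OGGG D=YYYR B=WRBB
Query: L face = YBOO

Answer: Y B O O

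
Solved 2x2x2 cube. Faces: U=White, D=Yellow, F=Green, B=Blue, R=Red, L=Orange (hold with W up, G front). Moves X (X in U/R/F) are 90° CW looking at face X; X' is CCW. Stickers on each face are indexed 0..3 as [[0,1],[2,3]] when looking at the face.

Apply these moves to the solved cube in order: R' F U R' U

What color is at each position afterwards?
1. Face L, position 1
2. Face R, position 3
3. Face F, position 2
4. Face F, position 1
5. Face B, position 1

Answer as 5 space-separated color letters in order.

Answer: W B W R G

Derivation:
After move 1 (R'): R=RRRR U=WBWB F=GWGW D=YGYG B=YBYB
After move 2 (F): F=GGWW U=WBOO R=WRBR D=RRYG L=OYOG
After move 3 (U): U=OWOB F=WRWW R=YBBR B=OYYB L=GGOG
After move 4 (R'): R=BRYB U=OYOO F=WWWB D=RRYW B=GYRB
After move 5 (U): U=OOOY F=BRWB R=GYYB B=GGRB L=WWOG
Query 1: L[1] = W
Query 2: R[3] = B
Query 3: F[2] = W
Query 4: F[1] = R
Query 5: B[1] = G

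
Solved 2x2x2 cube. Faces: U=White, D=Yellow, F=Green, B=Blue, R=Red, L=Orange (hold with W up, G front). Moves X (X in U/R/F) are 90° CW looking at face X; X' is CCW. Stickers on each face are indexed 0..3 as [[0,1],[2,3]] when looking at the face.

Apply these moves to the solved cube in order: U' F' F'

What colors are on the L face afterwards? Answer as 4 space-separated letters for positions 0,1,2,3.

Answer: B R O G

Derivation:
After move 1 (U'): U=WWWW F=OOGG R=GGRR B=RRBB L=BBOO
After move 2 (F'): F=OGOG U=WWGR R=YGYR D=BOYY L=BWOW
After move 3 (F'): F=GGOO U=WWYY R=OGBR D=WWYY L=BROG
Query: L face = BROG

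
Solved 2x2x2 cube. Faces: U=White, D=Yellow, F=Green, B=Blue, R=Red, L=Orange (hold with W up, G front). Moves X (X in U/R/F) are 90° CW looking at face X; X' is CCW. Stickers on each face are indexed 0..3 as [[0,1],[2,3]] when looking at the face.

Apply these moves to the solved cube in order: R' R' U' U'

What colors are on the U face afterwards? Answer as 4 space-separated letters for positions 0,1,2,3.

Answer: Y W Y W

Derivation:
After move 1 (R'): R=RRRR U=WBWB F=GWGW D=YGYG B=YBYB
After move 2 (R'): R=RRRR U=WYWY F=GBGB D=YWYW B=GBGB
After move 3 (U'): U=YYWW F=OOGB R=GBRR B=RRGB L=GBOO
After move 4 (U'): U=YWYW F=GBGB R=OORR B=GBGB L=RROO
Query: U face = YWYW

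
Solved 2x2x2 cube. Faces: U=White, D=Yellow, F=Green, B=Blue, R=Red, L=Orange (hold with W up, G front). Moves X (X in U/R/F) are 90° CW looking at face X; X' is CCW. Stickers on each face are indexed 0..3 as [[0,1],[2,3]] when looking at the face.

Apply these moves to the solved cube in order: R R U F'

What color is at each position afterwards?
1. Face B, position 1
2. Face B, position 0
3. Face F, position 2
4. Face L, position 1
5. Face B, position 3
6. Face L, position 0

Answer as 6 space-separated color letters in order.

Answer: O O R Y B G

Derivation:
After move 1 (R): R=RRRR U=WGWG F=GYGY D=YBYB B=WBWB
After move 2 (R): R=RRRR U=WYWY F=GBGB D=YWYW B=GBGB
After move 3 (U): U=WWYY F=RRGB R=GBRR B=OOGB L=GBOO
After move 4 (F'): F=RBRG U=WWGR R=WBYR D=BOYW L=GYOY
Query 1: B[1] = O
Query 2: B[0] = O
Query 3: F[2] = R
Query 4: L[1] = Y
Query 5: B[3] = B
Query 6: L[0] = G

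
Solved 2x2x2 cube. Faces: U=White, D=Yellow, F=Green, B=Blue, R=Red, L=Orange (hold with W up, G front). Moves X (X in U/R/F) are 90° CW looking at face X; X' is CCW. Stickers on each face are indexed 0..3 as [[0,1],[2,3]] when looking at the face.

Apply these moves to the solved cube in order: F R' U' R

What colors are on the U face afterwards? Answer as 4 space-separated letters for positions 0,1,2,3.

After move 1 (F): F=GGGG U=WWOO R=WRWR D=RRYY L=OYOY
After move 2 (R'): R=RRWW U=WBOB F=GWGO D=RGYG B=YBRB
After move 3 (U'): U=BBWO F=OYGO R=GWWW B=RRRB L=YBOY
After move 4 (R): R=WGWW U=BYWO F=OGGG D=RRYR B=ORBB
Query: U face = BYWO

Answer: B Y W O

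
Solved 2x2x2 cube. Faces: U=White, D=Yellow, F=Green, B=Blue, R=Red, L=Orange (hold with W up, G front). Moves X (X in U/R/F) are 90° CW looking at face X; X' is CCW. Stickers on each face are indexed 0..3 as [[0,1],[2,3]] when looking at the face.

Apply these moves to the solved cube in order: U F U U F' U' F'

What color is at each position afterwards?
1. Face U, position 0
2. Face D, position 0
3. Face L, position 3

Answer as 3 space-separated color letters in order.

Answer: O R G

Derivation:
After move 1 (U): U=WWWW F=RRGG R=BBRR B=OOBB L=GGOO
After move 2 (F): F=GRGR U=WWOG R=WBWR D=RBYY L=GYOY
After move 3 (U): U=OWGW F=WBGR R=OOWR B=GYBB L=GROY
After move 4 (U): U=GOWW F=OOGR R=GYWR B=GRBB L=WBOY
After move 5 (F'): F=OROG U=GOGW R=BYRR D=BYYY L=WWOW
After move 6 (U'): U=OWGG F=WWOG R=ORRR B=BYBB L=GROW
After move 7 (F'): F=WGWO U=OWOR R=YRBR D=RWYY L=GGOG
Query 1: U[0] = O
Query 2: D[0] = R
Query 3: L[3] = G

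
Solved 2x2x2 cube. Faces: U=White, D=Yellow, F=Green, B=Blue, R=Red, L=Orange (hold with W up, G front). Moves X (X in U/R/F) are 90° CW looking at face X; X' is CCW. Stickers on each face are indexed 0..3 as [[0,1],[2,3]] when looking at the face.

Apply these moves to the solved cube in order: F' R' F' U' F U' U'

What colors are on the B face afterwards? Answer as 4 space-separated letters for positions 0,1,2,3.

Answer: G O O B

Derivation:
After move 1 (F'): F=GGGG U=WWRR R=YRYR D=OOYY L=OWOW
After move 2 (R'): R=RRYY U=WBRB F=GWGR D=OGYG B=YBOB
After move 3 (F'): F=WRGG U=WBRY R=GROY D=WWYG L=OBOR
After move 4 (U'): U=BYWR F=OBGG R=WROY B=GROB L=YBOR
After move 5 (F): F=GOGB U=BYRB R=WRRY D=OWYG L=YWOW
After move 6 (U'): U=YBBR F=YWGB R=GORY B=WROB L=GROW
After move 7 (U'): U=BRYB F=GRGB R=YWRY B=GOOB L=WROW
Query: B face = GOOB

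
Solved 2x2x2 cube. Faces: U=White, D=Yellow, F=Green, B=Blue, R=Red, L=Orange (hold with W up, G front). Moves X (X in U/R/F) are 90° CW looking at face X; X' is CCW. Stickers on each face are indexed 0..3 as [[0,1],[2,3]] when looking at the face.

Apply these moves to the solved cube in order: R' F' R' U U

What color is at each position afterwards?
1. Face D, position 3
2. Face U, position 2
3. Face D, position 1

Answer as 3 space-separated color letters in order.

Answer: G Y W

Derivation:
After move 1 (R'): R=RRRR U=WBWB F=GWGW D=YGYG B=YBYB
After move 2 (F'): F=WWGG U=WBRR R=GRYR D=OOYG L=OBOW
After move 3 (R'): R=RRGY U=WYRY F=WBGR D=OWYG B=GBOB
After move 4 (U): U=RWYY F=RRGR R=GBGY B=OBOB L=WBOW
After move 5 (U): U=YRYW F=GBGR R=OBGY B=WBOB L=RROW
Query 1: D[3] = G
Query 2: U[2] = Y
Query 3: D[1] = W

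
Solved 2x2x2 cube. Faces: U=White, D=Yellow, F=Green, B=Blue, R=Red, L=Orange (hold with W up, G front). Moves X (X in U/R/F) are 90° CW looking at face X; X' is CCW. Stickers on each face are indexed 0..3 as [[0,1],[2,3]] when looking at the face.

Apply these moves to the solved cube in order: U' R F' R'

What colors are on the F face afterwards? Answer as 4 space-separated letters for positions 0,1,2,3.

Answer: Y O O R

Derivation:
After move 1 (U'): U=WWWW F=OOGG R=GGRR B=RRBB L=BBOO
After move 2 (R): R=RGRG U=WOWG F=OYGY D=YBYR B=WRWB
After move 3 (F'): F=YYOG U=WORR R=BGYG D=BOYR L=BGOW
After move 4 (R'): R=GGBY U=WWRW F=YOOR D=BYYG B=RROB
Query: F face = YOOR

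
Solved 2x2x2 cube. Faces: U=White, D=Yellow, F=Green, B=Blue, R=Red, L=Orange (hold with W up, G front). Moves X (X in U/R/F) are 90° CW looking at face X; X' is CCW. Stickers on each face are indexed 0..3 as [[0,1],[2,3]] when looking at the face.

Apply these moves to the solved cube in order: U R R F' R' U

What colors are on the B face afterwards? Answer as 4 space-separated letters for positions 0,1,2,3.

After move 1 (U): U=WWWW F=RRGG R=BBRR B=OOBB L=GGOO
After move 2 (R): R=RBRB U=WRWG F=RYGY D=YBYO B=WOWB
After move 3 (R): R=RRBB U=WYWY F=RBGO D=YWYW B=GORB
After move 4 (F'): F=BORG U=WYRB R=WRYB D=GOYW L=GYOW
After move 5 (R'): R=RBWY U=WRRG F=BYRB D=GOYG B=WOOB
After move 6 (U): U=RWGR F=RBRB R=WOWY B=GYOB L=BYOW
Query: B face = GYOB

Answer: G Y O B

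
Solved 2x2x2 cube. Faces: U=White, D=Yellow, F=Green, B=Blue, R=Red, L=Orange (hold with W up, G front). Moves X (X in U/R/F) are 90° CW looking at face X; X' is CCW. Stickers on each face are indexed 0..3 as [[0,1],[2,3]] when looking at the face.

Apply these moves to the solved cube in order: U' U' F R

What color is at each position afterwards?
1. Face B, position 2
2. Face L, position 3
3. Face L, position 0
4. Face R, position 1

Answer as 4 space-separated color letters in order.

After move 1 (U'): U=WWWW F=OOGG R=GGRR B=RRBB L=BBOO
After move 2 (U'): U=WWWW F=BBGG R=OORR B=GGBB L=RROO
After move 3 (F): F=GBGB U=WWOR R=WOWR D=ROYY L=RYOY
After move 4 (R): R=WWRO U=WBOB F=GOGY D=RBYG B=RGWB
Query 1: B[2] = W
Query 2: L[3] = Y
Query 3: L[0] = R
Query 4: R[1] = W

Answer: W Y R W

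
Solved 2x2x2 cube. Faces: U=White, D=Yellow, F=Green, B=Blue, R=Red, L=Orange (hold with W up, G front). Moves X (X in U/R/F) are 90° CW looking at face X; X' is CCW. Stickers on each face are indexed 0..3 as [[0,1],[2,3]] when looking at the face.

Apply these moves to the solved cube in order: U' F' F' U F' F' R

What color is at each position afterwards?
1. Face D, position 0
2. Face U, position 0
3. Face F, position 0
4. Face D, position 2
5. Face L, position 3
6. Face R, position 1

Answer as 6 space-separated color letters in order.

After move 1 (U'): U=WWWW F=OOGG R=GGRR B=RRBB L=BBOO
After move 2 (F'): F=OGOG U=WWGR R=YGYR D=BOYY L=BWOW
After move 3 (F'): F=GGOO U=WWYY R=OGBR D=WWYY L=BROG
After move 4 (U): U=YWYW F=OGOO R=RRBR B=BRBB L=GGOG
After move 5 (F'): F=GOOO U=YWRB R=WRWR D=GGYY L=GWOY
After move 6 (F'): F=OOGO U=YWWW R=GRGR D=WYYY L=GBOR
After move 7 (R): R=GGRR U=YOWO F=OYGY D=WBYB B=WRWB
Query 1: D[0] = W
Query 2: U[0] = Y
Query 3: F[0] = O
Query 4: D[2] = Y
Query 5: L[3] = R
Query 6: R[1] = G

Answer: W Y O Y R G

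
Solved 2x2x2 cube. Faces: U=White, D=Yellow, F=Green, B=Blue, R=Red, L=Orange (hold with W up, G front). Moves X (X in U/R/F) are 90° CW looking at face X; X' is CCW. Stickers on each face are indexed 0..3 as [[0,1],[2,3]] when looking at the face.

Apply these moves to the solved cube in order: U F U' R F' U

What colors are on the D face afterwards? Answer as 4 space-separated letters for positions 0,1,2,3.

After move 1 (U): U=WWWW F=RRGG R=BBRR B=OOBB L=GGOO
After move 2 (F): F=GRGR U=WWOG R=WBWR D=RBYY L=GYOY
After move 3 (U'): U=WGWO F=GYGR R=GRWR B=WBBB L=OOOY
After move 4 (R): R=WGRR U=WYWR F=GBGY D=RBYW B=OBGB
After move 5 (F'): F=BYGG U=WYWR R=BGRR D=OYYW L=OROW
After move 6 (U): U=WWRY F=BGGG R=OBRR B=ORGB L=BYOW
Query: D face = OYYW

Answer: O Y Y W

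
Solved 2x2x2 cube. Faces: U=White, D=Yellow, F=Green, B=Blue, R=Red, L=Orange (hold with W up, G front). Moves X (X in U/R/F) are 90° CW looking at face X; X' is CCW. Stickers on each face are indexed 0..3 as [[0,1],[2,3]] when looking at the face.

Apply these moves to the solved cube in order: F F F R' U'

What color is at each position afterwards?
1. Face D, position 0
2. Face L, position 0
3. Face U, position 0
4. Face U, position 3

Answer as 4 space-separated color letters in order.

After move 1 (F): F=GGGG U=WWOO R=WRWR D=RRYY L=OYOY
After move 2 (F): F=GGGG U=WWYY R=OROR D=WWYY L=OROR
After move 3 (F): F=GGGG U=WWRR R=YRYR D=OOYY L=OWOW
After move 4 (R'): R=RRYY U=WBRB F=GWGR D=OGYG B=YBOB
After move 5 (U'): U=BBWR F=OWGR R=GWYY B=RROB L=YBOW
Query 1: D[0] = O
Query 2: L[0] = Y
Query 3: U[0] = B
Query 4: U[3] = R

Answer: O Y B R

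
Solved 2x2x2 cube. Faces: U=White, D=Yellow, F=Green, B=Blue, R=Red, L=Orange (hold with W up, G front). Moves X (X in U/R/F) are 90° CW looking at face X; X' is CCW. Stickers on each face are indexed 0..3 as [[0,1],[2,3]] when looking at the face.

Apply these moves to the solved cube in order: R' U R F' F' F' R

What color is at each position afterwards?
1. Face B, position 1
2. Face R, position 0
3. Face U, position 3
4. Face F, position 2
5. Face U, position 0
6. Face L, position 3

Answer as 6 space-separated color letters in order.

After move 1 (R'): R=RRRR U=WBWB F=GWGW D=YGYG B=YBYB
After move 2 (U): U=WWBB F=RRGW R=YBRR B=OOYB L=GWOO
After move 3 (R): R=RYRB U=WRBW F=RGGG D=YYYO B=BOWB
After move 4 (F'): F=GGRG U=WRRR R=YYYB D=WOYO L=GWOB
After move 5 (F'): F=GGGR U=WRYY R=OYWB D=WBYO L=GROR
After move 6 (F'): F=GRGG U=WROW R=BYWB D=RRYO L=GYOY
After move 7 (R): R=WBBY U=WROG F=GRGO D=RWYB B=WORB
Query 1: B[1] = O
Query 2: R[0] = W
Query 3: U[3] = G
Query 4: F[2] = G
Query 5: U[0] = W
Query 6: L[3] = Y

Answer: O W G G W Y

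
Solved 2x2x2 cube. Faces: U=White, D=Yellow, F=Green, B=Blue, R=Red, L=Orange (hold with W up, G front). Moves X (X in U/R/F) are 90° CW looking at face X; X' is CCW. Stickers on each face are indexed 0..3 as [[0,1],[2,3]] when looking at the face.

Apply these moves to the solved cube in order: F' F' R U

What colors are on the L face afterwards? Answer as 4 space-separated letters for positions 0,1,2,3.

Answer: G W O R

Derivation:
After move 1 (F'): F=GGGG U=WWRR R=YRYR D=OOYY L=OWOW
After move 2 (F'): F=GGGG U=WWYY R=OROR D=WWYY L=OROR
After move 3 (R): R=OORR U=WGYG F=GWGY D=WBYB B=YBWB
After move 4 (U): U=YWGG F=OOGY R=YBRR B=ORWB L=GWOR
Query: L face = GWOR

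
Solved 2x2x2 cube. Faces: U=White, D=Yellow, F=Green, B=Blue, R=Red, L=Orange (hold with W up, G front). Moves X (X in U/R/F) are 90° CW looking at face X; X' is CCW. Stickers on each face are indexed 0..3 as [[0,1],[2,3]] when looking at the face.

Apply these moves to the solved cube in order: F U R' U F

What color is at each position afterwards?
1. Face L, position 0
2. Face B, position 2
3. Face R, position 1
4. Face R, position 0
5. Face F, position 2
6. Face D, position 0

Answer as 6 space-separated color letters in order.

After move 1 (F): F=GGGG U=WWOO R=WRWR D=RRYY L=OYOY
After move 2 (U): U=OWOW F=WRGG R=BBWR B=OYBB L=GGOY
After move 3 (R'): R=BRBW U=OBOO F=WWGW D=RRYG B=YYRB
After move 4 (U): U=OOOB F=BRGW R=YYBW B=GGRB L=WWOY
After move 5 (F): F=GBWR U=OOYW R=OYBW D=BYYG L=WROR
Query 1: L[0] = W
Query 2: B[2] = R
Query 3: R[1] = Y
Query 4: R[0] = O
Query 5: F[2] = W
Query 6: D[0] = B

Answer: W R Y O W B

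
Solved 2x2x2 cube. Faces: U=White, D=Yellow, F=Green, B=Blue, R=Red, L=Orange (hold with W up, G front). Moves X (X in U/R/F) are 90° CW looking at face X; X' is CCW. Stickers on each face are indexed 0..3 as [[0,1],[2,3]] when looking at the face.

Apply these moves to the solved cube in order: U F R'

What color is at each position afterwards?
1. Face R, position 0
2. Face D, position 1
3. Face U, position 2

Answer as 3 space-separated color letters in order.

After move 1 (U): U=WWWW F=RRGG R=BBRR B=OOBB L=GGOO
After move 2 (F): F=GRGR U=WWOG R=WBWR D=RBYY L=GYOY
After move 3 (R'): R=BRWW U=WBOO F=GWGG D=RRYR B=YOBB
Query 1: R[0] = B
Query 2: D[1] = R
Query 3: U[2] = O

Answer: B R O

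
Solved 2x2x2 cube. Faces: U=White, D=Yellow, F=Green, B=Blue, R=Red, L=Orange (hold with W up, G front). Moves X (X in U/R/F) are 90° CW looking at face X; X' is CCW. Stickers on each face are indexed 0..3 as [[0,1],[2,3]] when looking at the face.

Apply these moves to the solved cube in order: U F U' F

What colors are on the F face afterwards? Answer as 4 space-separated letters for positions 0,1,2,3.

Answer: G G R Y

Derivation:
After move 1 (U): U=WWWW F=RRGG R=BBRR B=OOBB L=GGOO
After move 2 (F): F=GRGR U=WWOG R=WBWR D=RBYY L=GYOY
After move 3 (U'): U=WGWO F=GYGR R=GRWR B=WBBB L=OOOY
After move 4 (F): F=GGRY U=WGYO R=WROR D=WGYY L=OROB
Query: F face = GGRY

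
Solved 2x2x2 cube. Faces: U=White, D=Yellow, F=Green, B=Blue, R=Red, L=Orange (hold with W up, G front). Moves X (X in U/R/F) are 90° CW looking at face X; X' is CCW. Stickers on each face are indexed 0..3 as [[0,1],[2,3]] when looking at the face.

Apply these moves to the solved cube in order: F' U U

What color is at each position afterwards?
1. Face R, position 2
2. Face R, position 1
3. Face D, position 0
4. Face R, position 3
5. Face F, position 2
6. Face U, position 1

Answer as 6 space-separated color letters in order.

Answer: Y W O R G R

Derivation:
After move 1 (F'): F=GGGG U=WWRR R=YRYR D=OOYY L=OWOW
After move 2 (U): U=RWRW F=YRGG R=BBYR B=OWBB L=GGOW
After move 3 (U): U=RRWW F=BBGG R=OWYR B=GGBB L=YROW
Query 1: R[2] = Y
Query 2: R[1] = W
Query 3: D[0] = O
Query 4: R[3] = R
Query 5: F[2] = G
Query 6: U[1] = R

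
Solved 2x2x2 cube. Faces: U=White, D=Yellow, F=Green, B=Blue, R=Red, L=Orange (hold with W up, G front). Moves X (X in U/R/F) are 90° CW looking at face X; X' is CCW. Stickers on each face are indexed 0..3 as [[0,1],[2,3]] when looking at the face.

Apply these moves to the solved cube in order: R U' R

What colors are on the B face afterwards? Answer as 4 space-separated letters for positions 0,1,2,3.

After move 1 (R): R=RRRR U=WGWG F=GYGY D=YBYB B=WBWB
After move 2 (U'): U=GGWW F=OOGY R=GYRR B=RRWB L=WBOO
After move 3 (R): R=RGRY U=GOWY F=OBGB D=YWYR B=WRGB
Query: B face = WRGB

Answer: W R G B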